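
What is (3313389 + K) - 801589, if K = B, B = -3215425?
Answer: -703625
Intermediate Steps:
K = -3215425
(3313389 + K) - 801589 = (3313389 - 3215425) - 801589 = 97964 - 801589 = -703625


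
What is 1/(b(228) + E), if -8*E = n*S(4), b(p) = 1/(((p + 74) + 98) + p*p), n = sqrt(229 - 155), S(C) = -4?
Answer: -52384/50765543935 + 1372041728*sqrt(74)/50765543935 ≈ 0.23249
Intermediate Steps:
n = sqrt(74) ≈ 8.6023
b(p) = 1/(172 + p + p**2) (b(p) = 1/(((74 + p) + 98) + p**2) = 1/((172 + p) + p**2) = 1/(172 + p + p**2))
E = sqrt(74)/2 (E = -sqrt(74)*(-4)/8 = -(-1)*sqrt(74)/2 = sqrt(74)/2 ≈ 4.3012)
1/(b(228) + E) = 1/(1/(172 + 228 + 228**2) + sqrt(74)/2) = 1/(1/(172 + 228 + 51984) + sqrt(74)/2) = 1/(1/52384 + sqrt(74)/2)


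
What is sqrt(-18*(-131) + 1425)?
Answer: sqrt(3783) ≈ 61.506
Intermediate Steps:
sqrt(-18*(-131) + 1425) = sqrt(2358 + 1425) = sqrt(3783)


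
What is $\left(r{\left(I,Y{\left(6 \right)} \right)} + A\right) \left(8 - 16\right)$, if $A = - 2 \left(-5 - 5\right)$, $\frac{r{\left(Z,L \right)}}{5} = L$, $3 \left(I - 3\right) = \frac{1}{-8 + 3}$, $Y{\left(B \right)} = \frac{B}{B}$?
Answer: $-200$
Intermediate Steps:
$Y{\left(B \right)} = 1$
$I = \frac{44}{15}$ ($I = 3 + \frac{1}{3 \left(-8 + 3\right)} = 3 + \frac{1}{3 \left(-5\right)} = 3 + \frac{1}{3} \left(- \frac{1}{5}\right) = 3 - \frac{1}{15} = \frac{44}{15} \approx 2.9333$)
$r{\left(Z,L \right)} = 5 L$
$A = 20$ ($A = \left(-2\right) \left(-10\right) = 20$)
$\left(r{\left(I,Y{\left(6 \right)} \right)} + A\right) \left(8 - 16\right) = \left(5 \cdot 1 + 20\right) \left(8 - 16\right) = \left(5 + 20\right) \left(-8\right) = 25 \left(-8\right) = -200$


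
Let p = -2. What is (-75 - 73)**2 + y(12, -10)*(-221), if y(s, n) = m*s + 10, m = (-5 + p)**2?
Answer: -110254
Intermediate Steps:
m = 49 (m = (-5 - 2)**2 = (-7)**2 = 49)
y(s, n) = 10 + 49*s (y(s, n) = 49*s + 10 = 10 + 49*s)
(-75 - 73)**2 + y(12, -10)*(-221) = (-75 - 73)**2 + (10 + 49*12)*(-221) = (-148)**2 + (10 + 588)*(-221) = 21904 + 598*(-221) = 21904 - 132158 = -110254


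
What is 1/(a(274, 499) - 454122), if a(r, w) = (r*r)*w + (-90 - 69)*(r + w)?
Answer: 1/36885895 ≈ 2.7111e-8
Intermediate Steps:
a(r, w) = -159*r - 159*w + w*r² (a(r, w) = r²*w - 159*(r + w) = w*r² + (-159*r - 159*w) = -159*r - 159*w + w*r²)
1/(a(274, 499) - 454122) = 1/((-159*274 - 159*499 + 499*274²) - 454122) = 1/((-43566 - 79341 + 499*75076) - 454122) = 1/((-43566 - 79341 + 37462924) - 454122) = 1/(37340017 - 454122) = 1/36885895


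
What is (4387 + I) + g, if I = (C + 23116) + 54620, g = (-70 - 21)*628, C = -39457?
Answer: -14482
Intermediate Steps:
g = -57148 (g = -91*628 = -57148)
I = 38279 (I = (-39457 + 23116) + 54620 = -16341 + 54620 = 38279)
(4387 + I) + g = (4387 + 38279) - 57148 = 42666 - 57148 = -14482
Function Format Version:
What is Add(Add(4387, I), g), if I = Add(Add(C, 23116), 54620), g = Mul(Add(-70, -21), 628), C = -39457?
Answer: -14482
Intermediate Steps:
g = -57148 (g = Mul(-91, 628) = -57148)
I = 38279 (I = Add(Add(-39457, 23116), 54620) = Add(-16341, 54620) = 38279)
Add(Add(4387, I), g) = Add(Add(4387, 38279), -57148) = Add(42666, -57148) = -14482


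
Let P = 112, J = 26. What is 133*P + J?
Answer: 14922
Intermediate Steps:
133*P + J = 133*112 + 26 = 14896 + 26 = 14922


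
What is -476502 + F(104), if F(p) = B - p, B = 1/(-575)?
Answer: -274048451/575 ≈ -4.7661e+5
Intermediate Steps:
B = -1/575 ≈ -0.0017391
F(p) = -1/575 - p
-476502 + F(104) = -476502 + (-1/575 - 1*104) = -476502 + (-1/575 - 104) = -476502 - 59801/575 = -274048451/575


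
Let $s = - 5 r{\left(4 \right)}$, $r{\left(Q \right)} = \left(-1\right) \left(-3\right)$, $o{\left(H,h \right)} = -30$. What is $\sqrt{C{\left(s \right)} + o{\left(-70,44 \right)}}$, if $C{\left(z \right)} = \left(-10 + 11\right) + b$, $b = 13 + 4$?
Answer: $2 i \sqrt{3} \approx 3.4641 i$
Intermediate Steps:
$b = 17$
$r{\left(Q \right)} = 3$
$s = -15$ ($s = \left(-5\right) 3 = -15$)
$C{\left(z \right)} = 18$ ($C{\left(z \right)} = \left(-10 + 11\right) + 17 = 1 + 17 = 18$)
$\sqrt{C{\left(s \right)} + o{\left(-70,44 \right)}} = \sqrt{18 - 30} = \sqrt{-12} = 2 i \sqrt{3}$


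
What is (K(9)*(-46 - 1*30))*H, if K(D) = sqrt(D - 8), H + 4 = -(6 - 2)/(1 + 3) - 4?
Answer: 684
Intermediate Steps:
H = -9 (H = -4 + (-(6 - 2)/(1 + 3) - 4) = -4 + (-4/4 - 4) = -4 + (-1*1 - 4) = -4 + (-1 - 4) = -4 - 5 = -9)
K(D) = sqrt(-8 + D)
(K(9)*(-46 - 1*30))*H = (sqrt(-8 + 9)*(-46 - 1*30))*(-9) = (sqrt(1)*(-46 - 30))*(-9) = (1*(-76))*(-9) = -76*(-9) = 684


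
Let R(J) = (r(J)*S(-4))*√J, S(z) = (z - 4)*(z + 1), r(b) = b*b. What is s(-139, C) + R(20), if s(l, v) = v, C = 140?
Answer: 140 + 19200*√5 ≈ 43073.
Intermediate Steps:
r(b) = b²
S(z) = (1 + z)*(-4 + z) (S(z) = (-4 + z)*(1 + z) = (1 + z)*(-4 + z))
R(J) = 24*J^(5/2) (R(J) = (J²*(-4 + (-4)² - 3*(-4)))*√J = (J²*(-4 + 16 + 12))*√J = (J²*24)*√J = (24*J²)*√J = 24*J^(5/2))
s(-139, C) + R(20) = 140 + 24*20^(5/2) = 140 + 24*(800*√5) = 140 + 19200*√5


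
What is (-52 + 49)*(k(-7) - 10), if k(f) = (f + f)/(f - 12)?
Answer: 528/19 ≈ 27.789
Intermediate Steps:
k(f) = 2*f/(-12 + f) (k(f) = (2*f)/(-12 + f) = 2*f/(-12 + f))
(-52 + 49)*(k(-7) - 10) = (-52 + 49)*(2*(-7)/(-12 - 7) - 10) = -3*(2*(-7)/(-19) - 10) = -3*(2*(-7)*(-1/19) - 10) = -3*(14/19 - 10) = -3*(-176/19) = 528/19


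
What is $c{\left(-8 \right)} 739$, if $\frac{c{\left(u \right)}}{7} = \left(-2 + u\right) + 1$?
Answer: $-46557$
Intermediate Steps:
$c{\left(u \right)} = -7 + 7 u$ ($c{\left(u \right)} = 7 \left(\left(-2 + u\right) + 1\right) = 7 \left(-1 + u\right) = -7 + 7 u$)
$c{\left(-8 \right)} 739 = \left(-7 + 7 \left(-8\right)\right) 739 = \left(-7 - 56\right) 739 = \left(-63\right) 739 = -46557$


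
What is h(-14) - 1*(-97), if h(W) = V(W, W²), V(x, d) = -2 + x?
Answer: 81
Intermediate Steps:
h(W) = -2 + W
h(-14) - 1*(-97) = (-2 - 14) - 1*(-97) = -16 + 97 = 81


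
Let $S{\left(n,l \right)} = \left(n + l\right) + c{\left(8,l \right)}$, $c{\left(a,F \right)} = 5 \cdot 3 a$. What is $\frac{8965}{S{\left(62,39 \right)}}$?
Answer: $\frac{8965}{221} \approx 40.566$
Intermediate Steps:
$c{\left(a,F \right)} = 15 a$
$S{\left(n,l \right)} = 120 + l + n$ ($S{\left(n,l \right)} = \left(n + l\right) + 15 \cdot 8 = \left(l + n\right) + 120 = 120 + l + n$)
$\frac{8965}{S{\left(62,39 \right)}} = \frac{8965}{120 + 39 + 62} = \frac{8965}{221}$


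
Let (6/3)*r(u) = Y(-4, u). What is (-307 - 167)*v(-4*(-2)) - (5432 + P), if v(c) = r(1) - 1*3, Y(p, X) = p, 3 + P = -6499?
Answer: 3440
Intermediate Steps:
P = -6502 (P = -3 - 6499 = -6502)
r(u) = -2 (r(u) = (½)*(-4) = -2)
v(c) = -5 (v(c) = -2 - 1*3 = -2 - 3 = -5)
(-307 - 167)*v(-4*(-2)) - (5432 + P) = (-307 - 167)*(-5) - (5432 - 6502) = -474*(-5) - 1*(-1070) = 2370 + 1070 = 3440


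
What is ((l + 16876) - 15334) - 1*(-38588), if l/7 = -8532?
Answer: -19594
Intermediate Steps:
l = -59724 (l = 7*(-8532) = -59724)
((l + 16876) - 15334) - 1*(-38588) = ((-59724 + 16876) - 15334) - 1*(-38588) = (-42848 - 15334) + 38588 = -58182 + 38588 = -19594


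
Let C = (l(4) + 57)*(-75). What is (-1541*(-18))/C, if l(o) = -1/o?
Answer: -36984/5675 ≈ -6.5170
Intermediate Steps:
C = -17025/4 (C = (-1/4 + 57)*(-75) = (-1*¼ + 57)*(-75) = (-¼ + 57)*(-75) = (227/4)*(-75) = -17025/4 ≈ -4256.3)
(-1541*(-18))/C = (-1541*(-18))/(-17025/4) = 27738*(-4/17025) = -36984/5675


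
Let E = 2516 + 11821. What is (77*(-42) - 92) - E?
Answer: -17663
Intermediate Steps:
E = 14337
(77*(-42) - 92) - E = (77*(-42) - 92) - 1*14337 = (-3234 - 92) - 14337 = -3326 - 14337 = -17663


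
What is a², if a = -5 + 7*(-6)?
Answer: 2209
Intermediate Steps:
a = -47 (a = -5 - 42 = -47)
a² = (-47)² = 2209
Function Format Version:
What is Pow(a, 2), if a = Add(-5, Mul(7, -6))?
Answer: 2209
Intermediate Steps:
a = -47 (a = Add(-5, -42) = -47)
Pow(a, 2) = Pow(-47, 2) = 2209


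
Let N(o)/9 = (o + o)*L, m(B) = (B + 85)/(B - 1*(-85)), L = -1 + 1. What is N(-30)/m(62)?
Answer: 0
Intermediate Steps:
L = 0
m(B) = 1 (m(B) = (85 + B)/(B + 85) = (85 + B)/(85 + B) = 1)
N(o) = 0 (N(o) = 9*((o + o)*0) = 9*((2*o)*0) = 9*0 = 0)
N(-30)/m(62) = 0/1 = 0*1 = 0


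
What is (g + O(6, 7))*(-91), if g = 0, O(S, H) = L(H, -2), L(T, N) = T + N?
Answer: -455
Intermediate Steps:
L(T, N) = N + T
O(S, H) = -2 + H
(g + O(6, 7))*(-91) = (0 + (-2 + 7))*(-91) = (0 + 5)*(-91) = 5*(-91) = -455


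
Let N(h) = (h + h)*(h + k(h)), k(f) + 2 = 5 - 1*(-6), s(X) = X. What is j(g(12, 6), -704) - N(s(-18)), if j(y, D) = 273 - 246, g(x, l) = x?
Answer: -297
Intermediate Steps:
k(f) = 9 (k(f) = -2 + (5 - 1*(-6)) = -2 + (5 + 6) = -2 + 11 = 9)
N(h) = 2*h*(9 + h) (N(h) = (h + h)*(h + 9) = (2*h)*(9 + h) = 2*h*(9 + h))
j(y, D) = 27
j(g(12, 6), -704) - N(s(-18)) = 27 - 2*(-18)*(9 - 18) = 27 - 2*(-18)*(-9) = 27 - 1*324 = 27 - 324 = -297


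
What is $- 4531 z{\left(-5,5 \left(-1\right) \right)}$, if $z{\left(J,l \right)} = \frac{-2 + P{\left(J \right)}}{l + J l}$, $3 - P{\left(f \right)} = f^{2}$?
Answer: $\frac{27186}{5} \approx 5437.2$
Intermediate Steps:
$P{\left(f \right)} = 3 - f^{2}$
$z{\left(J,l \right)} = \frac{1 - J^{2}}{l + J l}$ ($z{\left(J,l \right)} = \frac{-2 - \left(-3 + J^{2}\right)}{l + J l} = \frac{1 - J^{2}}{l + J l}$)
$- 4531 z{\left(-5,5 \left(-1\right) \right)} = - 4531 \frac{1 - -5}{5 \left(-1\right)} = - 4531 \frac{1 + 5}{-5} = - 4531 \left(\left(- \frac{1}{5}\right) 6\right) = \left(-4531\right) \left(- \frac{6}{5}\right) = \frac{27186}{5}$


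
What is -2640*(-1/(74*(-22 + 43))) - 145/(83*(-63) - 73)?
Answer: 2370435/1373218 ≈ 1.7262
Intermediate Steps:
-2640*(-1/(74*(-22 + 43))) - 145/(83*(-63) - 73) = -2640/((-74*21)) - 145/(-5229 - 73) = -2640/(-1554) - 145/(-5302) = -2640*(-1/1554) - 145*(-1/5302) = 440/259 + 145/5302 = 2370435/1373218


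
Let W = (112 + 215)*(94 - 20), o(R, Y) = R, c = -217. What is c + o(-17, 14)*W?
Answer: -411583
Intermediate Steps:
W = 24198 (W = 327*74 = 24198)
c + o(-17, 14)*W = -217 - 17*24198 = -217 - 411366 = -411583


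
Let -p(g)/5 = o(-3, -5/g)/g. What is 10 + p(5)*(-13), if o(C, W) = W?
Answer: -3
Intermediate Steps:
p(g) = 25/g**2 (p(g) = -5*(-5/g)/g = -(-25)/g**2 = 25/g**2)
10 + p(5)*(-13) = 10 + (25/5**2)*(-13) = 10 + (25*(1/25))*(-13) = 10 + 1*(-13) = 10 - 13 = -3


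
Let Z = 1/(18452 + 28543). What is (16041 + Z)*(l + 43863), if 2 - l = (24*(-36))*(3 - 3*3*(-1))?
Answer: 40883373287468/46995 ≈ 8.6995e+8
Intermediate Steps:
Z = 1/46995 ≈ 2.1279e-5
l = 10370 (l = 2 - 24*(-36)*(3 - 3*3*(-1)) = 2 - (-864)*(3 - 9*(-1)) = 2 - (-864)*(3 + 9) = 2 - (-864)*12 = 2 - 1*(-10368) = 2 + 10368 = 10370)
(16041 + Z)*(l + 43863) = (16041 + 1/46995)*(10370 + 43863) = (753846796/46995)*54233 = 40883373287468/46995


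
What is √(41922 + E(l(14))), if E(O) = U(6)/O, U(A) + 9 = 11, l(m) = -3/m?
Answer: √377214/3 ≈ 204.73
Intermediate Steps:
U(A) = 2 (U(A) = -9 + 11 = 2)
E(O) = 2/O
√(41922 + E(l(14))) = √(41922 + 2/((-3/14))) = √(41922 + 2/((-3*1/14))) = √(41922 + 2/(-3/14)) = √(41922 + 2*(-14/3)) = √(41922 - 28/3) = √(125738/3) = √377214/3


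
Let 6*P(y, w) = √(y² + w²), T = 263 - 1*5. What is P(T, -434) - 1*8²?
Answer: -64 + √63730/3 ≈ 20.149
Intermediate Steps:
T = 258 (T = 263 - 5 = 258)
P(y, w) = √(w² + y²)/6 (P(y, w) = √(y² + w²)/6 = √(w² + y²)/6)
P(T, -434) - 1*8² = √((-434)² + 258²)/6 - 1*8² = √(188356 + 66564)/6 - 1*64 = √254920/6 - 64 = (2*√63730)/6 - 64 = √63730/3 - 64 = -64 + √63730/3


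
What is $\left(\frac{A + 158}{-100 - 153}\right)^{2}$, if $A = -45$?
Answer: $\frac{12769}{64009} \approx 0.19949$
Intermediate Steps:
$\left(\frac{A + 158}{-100 - 153}\right)^{2} = \left(\frac{-45 + 158}{-100 - 153}\right)^{2} = \left(\frac{113}{-253}\right)^{2} = \left(113 \left(- \frac{1}{253}\right)\right)^{2} = \left(- \frac{113}{253}\right)^{2} = \frac{12769}{64009}$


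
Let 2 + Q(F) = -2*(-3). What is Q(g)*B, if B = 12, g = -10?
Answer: 48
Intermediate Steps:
Q(F) = 4 (Q(F) = -2 - 2*(-3) = -2 + 6 = 4)
Q(g)*B = 4*12 = 48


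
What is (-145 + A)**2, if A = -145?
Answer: 84100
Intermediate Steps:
(-145 + A)**2 = (-145 - 145)**2 = (-290)**2 = 84100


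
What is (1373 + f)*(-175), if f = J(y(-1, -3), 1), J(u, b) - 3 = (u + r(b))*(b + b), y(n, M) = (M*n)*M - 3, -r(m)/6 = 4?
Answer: -228200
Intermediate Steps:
r(m) = -24 (r(m) = -6*4 = -24)
y(n, M) = -3 + n*M**2 (y(n, M) = n*M**2 - 3 = -3 + n*M**2)
J(u, b) = 3 + 2*b*(-24 + u) (J(u, b) = 3 + (u - 24)*(b + b) = 3 + (-24 + u)*(2*b) = 3 + 2*b*(-24 + u))
f = -69 (f = 3 - 48*1 + 2*1*(-3 - 1*(-3)**2) = 3 - 48 + 2*1*(-3 - 1*9) = 3 - 48 + 2*1*(-3 - 9) = 3 - 48 + 2*1*(-12) = 3 - 48 - 24 = -69)
(1373 + f)*(-175) = (1373 - 69)*(-175) = 1304*(-175) = -228200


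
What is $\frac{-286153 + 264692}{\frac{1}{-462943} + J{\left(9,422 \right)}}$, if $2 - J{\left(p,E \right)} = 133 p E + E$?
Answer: $\frac{9935219723}{234042685423} \approx 0.04245$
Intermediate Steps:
$J{\left(p,E \right)} = 2 - E - 133 E p$ ($J{\left(p,E \right)} = 2 - \left(133 p E + E\right) = 2 - \left(133 E p + E\right) = 2 - \left(E + 133 E p\right) = 2 - E - 133 E p$)
$\frac{-286153 + 264692}{\frac{1}{-462943} + J{\left(9,422 \right)}} = \frac{-286153 + 264692}{\frac{1}{-462943} - \left(420 + 505134\right)} = - \frac{21461}{- \frac{1}{462943} - 505554} = - \frac{21461}{- \frac{234042685423}{462943}} = \left(-21461\right) \left(- \frac{462943}{234042685423}\right) = \frac{9935219723}{234042685423}$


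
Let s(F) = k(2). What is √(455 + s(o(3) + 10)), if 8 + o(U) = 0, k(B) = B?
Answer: √457 ≈ 21.378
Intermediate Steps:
o(U) = -8 (o(U) = -8 + 0 = -8)
s(F) = 2
√(455 + s(o(3) + 10)) = √(455 + 2) = √457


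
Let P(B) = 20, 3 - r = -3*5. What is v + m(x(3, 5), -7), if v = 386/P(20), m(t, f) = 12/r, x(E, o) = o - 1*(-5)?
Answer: 599/30 ≈ 19.967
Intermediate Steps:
r = 18 (r = 3 - (-3)*5 = 3 - 1*(-15) = 3 + 15 = 18)
x(E, o) = 5 + o (x(E, o) = o + 5 = 5 + o)
m(t, f) = ⅔ (m(t, f) = 12/18 = 12*(1/18) = ⅔)
v = 193/10 (v = 386/20 = 386*(1/20) = 193/10 ≈ 19.300)
v + m(x(3, 5), -7) = 193/10 + ⅔ = 599/30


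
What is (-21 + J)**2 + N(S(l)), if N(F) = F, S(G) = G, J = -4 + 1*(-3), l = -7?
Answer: 777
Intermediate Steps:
J = -7 (J = -4 - 3 = -7)
(-21 + J)**2 + N(S(l)) = (-21 - 7)**2 - 7 = (-28)**2 - 7 = 784 - 7 = 777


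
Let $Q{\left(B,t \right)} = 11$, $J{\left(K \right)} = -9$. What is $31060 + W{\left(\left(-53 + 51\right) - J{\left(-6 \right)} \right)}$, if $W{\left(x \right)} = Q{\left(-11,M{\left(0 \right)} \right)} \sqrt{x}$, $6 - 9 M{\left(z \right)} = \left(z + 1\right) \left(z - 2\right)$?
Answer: $31060 + 11 \sqrt{7} \approx 31089.0$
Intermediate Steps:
$M{\left(z \right)} = \frac{2}{3} - \frac{\left(1 + z\right) \left(-2 + z\right)}{9}$ ($M{\left(z \right)} = \frac{2}{3} - \frac{\left(z + 1\right) \left(z - 2\right)}{9} = \frac{2}{3} - \frac{\left(1 + z\right) \left(-2 + z\right)}{9}$)
$W{\left(x \right)} = 11 \sqrt{x}$
$31060 + W{\left(\left(-53 + 51\right) - J{\left(-6 \right)} \right)} = 31060 + 11 \sqrt{\left(-53 + 51\right) - -9} = 31060 + 11 \sqrt{-2 + 9} = 31060 + 11 \sqrt{7}$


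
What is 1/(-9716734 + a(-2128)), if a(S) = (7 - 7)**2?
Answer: -1/9716734 ≈ -1.0292e-7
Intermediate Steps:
a(S) = 0 (a(S) = 0**2 = 0)
1/(-9716734 + a(-2128)) = 1/(-9716734 + 0) = 1/(-9716734) = -1/9716734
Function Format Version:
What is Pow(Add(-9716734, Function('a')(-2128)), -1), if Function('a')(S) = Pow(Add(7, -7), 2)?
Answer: Rational(-1, 9716734) ≈ -1.0292e-7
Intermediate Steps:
Function('a')(S) = 0 (Function('a')(S) = Pow(0, 2) = 0)
Pow(Add(-9716734, Function('a')(-2128)), -1) = Pow(Add(-9716734, 0), -1) = Pow(-9716734, -1) = Rational(-1, 9716734)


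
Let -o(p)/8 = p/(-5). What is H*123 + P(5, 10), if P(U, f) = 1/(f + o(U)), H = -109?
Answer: -241325/18 ≈ -13407.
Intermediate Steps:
o(p) = 8*p/5 (o(p) = -8*p/(-5) = -8*p*(-1)/5 = -(-8)*p/5 = 8*p/5)
P(U, f) = 1/(f + 8*U/5)
H*123 + P(5, 10) = -109*123 + 5/(5*10 + 8*5) = -13407 + 5/(50 + 40) = -13407 + 5/90 = -13407 + 5*(1/90) = -13407 + 1/18 = -241325/18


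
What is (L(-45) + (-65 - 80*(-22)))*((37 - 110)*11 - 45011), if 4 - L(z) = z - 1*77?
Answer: -83427294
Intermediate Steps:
L(z) = 81 - z (L(z) = 4 - (z - 1*77) = 4 - (z - 77) = 4 - (-77 + z) = 4 + (77 - z) = 81 - z)
(L(-45) + (-65 - 80*(-22)))*((37 - 110)*11 - 45011) = ((81 - 1*(-45)) + (-65 - 80*(-22)))*((37 - 110)*11 - 45011) = ((81 + 45) + (-65 + 1760))*(-73*11 - 45011) = (126 + 1695)*(-803 - 45011) = 1821*(-45814) = -83427294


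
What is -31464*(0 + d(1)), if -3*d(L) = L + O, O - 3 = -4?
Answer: 0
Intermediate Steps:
O = -1 (O = 3 - 4 = -1)
d(L) = ⅓ - L/3 (d(L) = -(L - 1)/3 = -(-1 + L)/3 = ⅓ - L/3)
-31464*(0 + d(1)) = -31464*(0 + (⅓ - ⅓*1)) = -31464*(0 + (⅓ - ⅓)) = -31464*(0 + 0) = -31464*0 = -114*0 = 0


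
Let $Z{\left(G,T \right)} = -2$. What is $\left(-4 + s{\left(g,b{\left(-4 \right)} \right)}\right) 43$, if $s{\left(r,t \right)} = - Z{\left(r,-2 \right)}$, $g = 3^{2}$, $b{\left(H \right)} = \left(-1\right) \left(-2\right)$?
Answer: $-86$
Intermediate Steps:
$b{\left(H \right)} = 2$
$g = 9$
$s{\left(r,t \right)} = 2$ ($s{\left(r,t \right)} = \left(-1\right) \left(-2\right) = 2$)
$\left(-4 + s{\left(g,b{\left(-4 \right)} \right)}\right) 43 = \left(-4 + 2\right) 43 = \left(-2\right) 43 = -86$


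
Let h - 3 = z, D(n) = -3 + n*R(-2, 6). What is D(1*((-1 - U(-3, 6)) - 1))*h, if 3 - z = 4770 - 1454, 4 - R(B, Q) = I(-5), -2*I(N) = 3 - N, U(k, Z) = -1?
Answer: 36410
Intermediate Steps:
I(N) = -3/2 + N/2 (I(N) = -(3 - N)/2 = -3/2 + N/2)
R(B, Q) = 8 (R(B, Q) = 4 - (-3/2 + (½)*(-5)) = 4 - (-3/2 - 5/2) = 4 - 1*(-4) = 4 + 4 = 8)
z = -3313 (z = 3 - (4770 - 1454) = 3 - 1*3316 = 3 - 3316 = -3313)
D(n) = -3 + 8*n (D(n) = -3 + n*8 = -3 + 8*n)
h = -3310 (h = 3 - 3313 = -3310)
D(1*((-1 - U(-3, 6)) - 1))*h = (-3 + 8*(1*((-1 - 1*(-1)) - 1)))*(-3310) = (-3 + 8*(1*((-1 + 1) - 1)))*(-3310) = (-3 + 8*(1*(0 - 1)))*(-3310) = (-3 + 8*(1*(-1)))*(-3310) = (-3 + 8*(-1))*(-3310) = (-3 - 8)*(-3310) = -11*(-3310) = 36410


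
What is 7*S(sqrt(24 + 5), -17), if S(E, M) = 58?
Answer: 406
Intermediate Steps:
7*S(sqrt(24 + 5), -17) = 7*58 = 406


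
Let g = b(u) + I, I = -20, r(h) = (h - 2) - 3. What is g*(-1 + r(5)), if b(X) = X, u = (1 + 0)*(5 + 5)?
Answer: 10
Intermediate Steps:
u = 10 (u = 1*10 = 10)
r(h) = -5 + h (r(h) = (-2 + h) - 3 = -5 + h)
g = -10 (g = 10 - 20 = -10)
g*(-1 + r(5)) = -10*(-1 + (-5 + 5)) = -10*(-1 + 0) = -10*(-1) = 10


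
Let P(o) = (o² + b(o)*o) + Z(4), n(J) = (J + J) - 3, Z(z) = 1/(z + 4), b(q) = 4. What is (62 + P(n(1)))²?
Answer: 223729/64 ≈ 3495.8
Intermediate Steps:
Z(z) = 1/(4 + z)
n(J) = -3 + 2*J (n(J) = 2*J - 3 = -3 + 2*J)
P(o) = ⅛ + o² + 4*o (P(o) = (o² + 4*o) + 1/(4 + 4) = (o² + 4*o) + 1/8 = (o² + 4*o) + ⅛ = ⅛ + o² + 4*o)
(62 + P(n(1)))² = (62 + (⅛ + (-3 + 2*1)² + 4*(-3 + 2*1)))² = (62 + (⅛ + (-3 + 2)² + 4*(-3 + 2)))² = (62 + (⅛ + (-1)² + 4*(-1)))² = (62 + (⅛ + 1 - 4))² = (62 - 23/8)² = (473/8)² = 223729/64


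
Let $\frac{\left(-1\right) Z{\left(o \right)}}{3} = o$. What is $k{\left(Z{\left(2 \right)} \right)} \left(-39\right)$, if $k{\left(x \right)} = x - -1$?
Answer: $195$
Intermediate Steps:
$Z{\left(o \right)} = - 3 o$
$k{\left(x \right)} = 1 + x$ ($k{\left(x \right)} = x + 1 = 1 + x$)
$k{\left(Z{\left(2 \right)} \right)} \left(-39\right) = \left(1 - 6\right) \left(-39\right) = \left(-5\right) \left(-39\right) = 195$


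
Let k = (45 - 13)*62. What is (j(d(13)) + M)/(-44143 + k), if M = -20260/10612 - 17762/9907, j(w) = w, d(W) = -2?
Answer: 149868083/1108076422089 ≈ 0.00013525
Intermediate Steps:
M = -97301541/26283271 (M = -20260*1/10612 - 17762*1/9907 = -5065/2653 - 17762/9907 = -97301541/26283271 ≈ -3.7020)
k = 1984 (k = 32*62 = 1984)
(j(d(13)) + M)/(-44143 + k) = (-2 - 97301541/26283271)/(-44143 + 1984) = -149868083/26283271/(-42159) = -149868083/26283271*(-1/42159) = 149868083/1108076422089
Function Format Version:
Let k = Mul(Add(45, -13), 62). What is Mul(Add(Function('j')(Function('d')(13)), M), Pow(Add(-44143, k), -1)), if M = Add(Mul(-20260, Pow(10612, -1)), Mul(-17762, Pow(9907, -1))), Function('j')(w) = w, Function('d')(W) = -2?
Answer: Rational(149868083, 1108076422089) ≈ 0.00013525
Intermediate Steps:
M = Rational(-97301541, 26283271) (M = Add(Mul(-20260, Rational(1, 10612)), Mul(-17762, Rational(1, 9907))) = Add(Rational(-5065, 2653), Rational(-17762, 9907)) = Rational(-97301541, 26283271) ≈ -3.7020)
k = 1984 (k = Mul(32, 62) = 1984)
Mul(Add(Function('j')(Function('d')(13)), M), Pow(Add(-44143, k), -1)) = Mul(Add(-2, Rational(-97301541, 26283271)), Pow(Add(-44143, 1984), -1)) = Mul(Rational(-149868083, 26283271), Pow(-42159, -1)) = Mul(Rational(-149868083, 26283271), Rational(-1, 42159)) = Rational(149868083, 1108076422089)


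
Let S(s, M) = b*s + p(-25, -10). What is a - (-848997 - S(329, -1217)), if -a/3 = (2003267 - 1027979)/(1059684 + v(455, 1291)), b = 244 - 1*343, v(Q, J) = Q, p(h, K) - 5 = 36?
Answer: 865565583049/1060139 ≈ 8.1646e+5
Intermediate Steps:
p(h, K) = 41 (p(h, K) = 5 + 36 = 41)
b = -99 (b = 244 - 343 = -99)
S(s, M) = 41 - 99*s (S(s, M) = -99*s + 41 = 41 - 99*s)
a = -2925864/1060139 (a = -3*(2003267 - 1027979)/(1059684 + 455) = -2925864/1060139 ≈ -2.7599)
a - (-848997 - S(329, -1217)) = -2925864/1060139 - (-848997 - (41 - 99*329)) = -2925864/1060139 - (-848997 - (41 - 32571)) = -2925864/1060139 - (-848997 - 1*(-32530)) = -2925864/1060139 - (-848997 + 32530) = -2925864/1060139 - 1*(-816467) = -2925864/1060139 + 816467 = 865565583049/1060139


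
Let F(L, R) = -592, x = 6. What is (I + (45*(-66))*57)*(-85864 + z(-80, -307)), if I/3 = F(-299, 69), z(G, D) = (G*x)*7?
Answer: 15263192784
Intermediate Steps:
z(G, D) = 42*G (z(G, D) = (G*6)*7 = (6*G)*7 = 42*G)
I = -1776 (I = 3*(-592) = -1776)
(I + (45*(-66))*57)*(-85864 + z(-80, -307)) = (-1776 + (45*(-66))*57)*(-85864 + 42*(-80)) = (-1776 - 2970*57)*(-85864 - 3360) = (-1776 - 169290)*(-89224) = -171066*(-89224) = 15263192784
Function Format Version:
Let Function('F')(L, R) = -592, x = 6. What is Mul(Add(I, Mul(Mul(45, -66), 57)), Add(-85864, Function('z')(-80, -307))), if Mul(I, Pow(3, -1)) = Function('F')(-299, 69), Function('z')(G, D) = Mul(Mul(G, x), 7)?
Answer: 15263192784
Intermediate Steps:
Function('z')(G, D) = Mul(42, G) (Function('z')(G, D) = Mul(Mul(G, 6), 7) = Mul(Mul(6, G), 7) = Mul(42, G))
I = -1776 (I = Mul(3, -592) = -1776)
Mul(Add(I, Mul(Mul(45, -66), 57)), Add(-85864, Function('z')(-80, -307))) = Mul(Add(-1776, Mul(Mul(45, -66), 57)), Add(-85864, Mul(42, -80))) = Mul(Add(-1776, Mul(-2970, 57)), Add(-85864, -3360)) = Mul(Add(-1776, -169290), -89224) = Mul(-171066, -89224) = 15263192784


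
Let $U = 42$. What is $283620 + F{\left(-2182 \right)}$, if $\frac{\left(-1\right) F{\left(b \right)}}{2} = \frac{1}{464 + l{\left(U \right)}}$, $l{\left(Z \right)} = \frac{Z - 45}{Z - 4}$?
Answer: $\frac{4999936904}{17629} \approx 2.8362 \cdot 10^{5}$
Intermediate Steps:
$l{\left(Z \right)} = \frac{-45 + Z}{-4 + Z}$
$F{\left(b \right)} = - \frac{76}{17629}$ ($F{\left(b \right)} = - \frac{2}{464 + \frac{-45 + 42}{-4 + 42}} = - \frac{2}{464 + \frac{1}{38} \left(-3\right)} = - \frac{2}{464 - \frac{3}{38}} = - \frac{2}{\frac{17629}{38}} = \left(-2\right) \frac{38}{17629} = - \frac{76}{17629}$)
$283620 + F{\left(-2182 \right)} = 283620 - \frac{76}{17629} = \frac{4999936904}{17629}$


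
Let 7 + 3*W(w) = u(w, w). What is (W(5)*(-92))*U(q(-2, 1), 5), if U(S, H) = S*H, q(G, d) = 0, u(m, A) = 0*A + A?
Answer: 0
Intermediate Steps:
u(m, A) = A (u(m, A) = 0 + A = A)
W(w) = -7/3 + w/3
U(S, H) = H*S
(W(5)*(-92))*U(q(-2, 1), 5) = ((-7/3 + (⅓)*5)*(-92))*(5*0) = ((-7/3 + 5/3)*(-92))*0 = -⅔*(-92)*0 = (184/3)*0 = 0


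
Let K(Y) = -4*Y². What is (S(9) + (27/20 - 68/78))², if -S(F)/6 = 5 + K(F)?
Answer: 2229923983849/608400 ≈ 3.6652e+6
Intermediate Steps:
S(F) = -30 + 24*F² (S(F) = -6*(5 - 4*F²) = -30 + 24*F²)
(S(9) + (27/20 - 68/78))² = ((-30 + 24*9²) + (27/20 - 68/78))² = ((-30 + 24*81) + (27*(1/20) - 68*1/78))² = ((-30 + 1944) + (27/20 - 34/39))² = (1914 + 373/780)² = (1493293/780)² = 2229923983849/608400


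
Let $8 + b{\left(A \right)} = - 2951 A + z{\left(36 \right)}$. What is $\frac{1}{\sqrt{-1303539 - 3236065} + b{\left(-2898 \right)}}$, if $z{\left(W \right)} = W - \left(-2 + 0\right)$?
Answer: $\frac{2138007}{18284296863097} - \frac{37 i \sqrt{829}}{36568593726194} \approx 1.1693 \cdot 10^{-7} - 2.9132 \cdot 10^{-11} i$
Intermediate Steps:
$z{\left(W \right)} = 2 + W$ ($z{\left(W \right)} = W - -2 = W + 2 = 2 + W$)
$b{\left(A \right)} = 30 - 2951 A$ ($b{\left(A \right)} = -8 - \left(-38 + 2951 A\right) = 30 - 2951 A$)
$\frac{1}{\sqrt{-1303539 - 3236065} + b{\left(-2898 \right)}} = \frac{1}{\sqrt{-1303539 - 3236065} + \left(30 - -8551998\right)} = \frac{1}{\sqrt{-4539604} + \left(30 + 8551998\right)} = \frac{1}{74 i \sqrt{829} + 8552028} = \frac{1}{8552028 + 74 i \sqrt{829}}$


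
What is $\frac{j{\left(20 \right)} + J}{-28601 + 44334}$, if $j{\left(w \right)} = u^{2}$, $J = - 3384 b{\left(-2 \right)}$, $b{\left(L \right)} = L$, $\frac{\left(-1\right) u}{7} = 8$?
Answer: $\frac{9904}{15733} \approx 0.62951$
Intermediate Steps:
$u = -56$ ($u = \left(-7\right) 8 = -56$)
$J = 6768$ ($J = \left(-3384\right) \left(-2\right) = 6768$)
$j{\left(w \right)} = 3136$ ($j{\left(w \right)} = \left(-56\right)^{2} = 3136$)
$\frac{j{\left(20 \right)} + J}{-28601 + 44334} = \frac{3136 + 6768}{-28601 + 44334} = \frac{9904}{15733}$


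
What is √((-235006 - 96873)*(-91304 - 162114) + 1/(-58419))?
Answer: √31892088429983083147/19473 ≈ 2.9001e+5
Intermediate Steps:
√((-235006 - 96873)*(-91304 - 162114) + 1/(-58419)) = √(-331879*(-253418) - 1/58419) = √(84104112422 - 1/58419) = √(4913278143580817/58419) = √31892088429983083147/19473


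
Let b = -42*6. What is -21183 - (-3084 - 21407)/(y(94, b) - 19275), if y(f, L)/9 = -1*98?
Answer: -427010222/20157 ≈ -21184.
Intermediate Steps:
b = -252
y(f, L) = -882 (y(f, L) = 9*(-1*98) = 9*(-98) = -882)
-21183 - (-3084 - 21407)/(y(94, b) - 19275) = -21183 - (-3084 - 21407)/(-882 - 19275) = -21183 - (-24491)/(-20157) = -21183 - (-24491)*(-1)/20157 = -21183 - 1*24491/20157 = -21183 - 24491/20157 = -427010222/20157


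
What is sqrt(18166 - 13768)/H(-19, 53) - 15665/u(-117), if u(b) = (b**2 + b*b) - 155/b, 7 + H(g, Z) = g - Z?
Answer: -1832805/3203381 - sqrt(4398)/79 ≈ -1.4116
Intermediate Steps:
H(g, Z) = -7 + g - Z (H(g, Z) = -7 + (g - Z) = -7 + g - Z)
u(b) = -155/b + 2*b**2 (u(b) = (b**2 + b**2) - 155/b = 2*b**2 - 155/b = -155/b + 2*b**2)
sqrt(18166 - 13768)/H(-19, 53) - 15665/u(-117) = sqrt(18166 - 13768)/(-7 - 19 - 1*53) - 15665*(-117/(-155 + 2*(-117)**3)) = sqrt(4398)/(-7 - 19 - 53) - 15665*(-117/(-155 + 2*(-1601613))) = sqrt(4398)/(-79) - 15665*(-117/(-155 - 3203226)) = sqrt(4398)*(-1/79) - 15665/((-1/117*(-3203381))) = -sqrt(4398)/79 - 15665/3203381/117 = -sqrt(4398)/79 - 15665*117/3203381 = -sqrt(4398)/79 - 1832805/3203381 = -1832805/3203381 - sqrt(4398)/79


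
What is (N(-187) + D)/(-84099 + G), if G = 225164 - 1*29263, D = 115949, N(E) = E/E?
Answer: 57975/55901 ≈ 1.0371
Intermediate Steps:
N(E) = 1
G = 195901 (G = 225164 - 29263 = 195901)
(N(-187) + D)/(-84099 + G) = (1 + 115949)/(-84099 + 195901) = 115950/111802 = 115950*(1/111802) = 57975/55901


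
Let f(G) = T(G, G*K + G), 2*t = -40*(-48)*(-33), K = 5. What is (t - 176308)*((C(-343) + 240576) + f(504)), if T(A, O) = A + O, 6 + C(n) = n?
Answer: -50698114940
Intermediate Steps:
C(n) = -6 + n
t = -31680 (t = (-40*(-48)*(-33))/2 = (1920*(-33))/2 = (½)*(-63360) = -31680)
f(G) = 7*G (f(G) = G + (G*5 + G) = G + (5*G + G) = G + 6*G = 7*G)
(t - 176308)*((C(-343) + 240576) + f(504)) = (-31680 - 176308)*(((-6 - 343) + 240576) + 7*504) = -207988*((-349 + 240576) + 3528) = -207988*(240227 + 3528) = -207988*243755 = -50698114940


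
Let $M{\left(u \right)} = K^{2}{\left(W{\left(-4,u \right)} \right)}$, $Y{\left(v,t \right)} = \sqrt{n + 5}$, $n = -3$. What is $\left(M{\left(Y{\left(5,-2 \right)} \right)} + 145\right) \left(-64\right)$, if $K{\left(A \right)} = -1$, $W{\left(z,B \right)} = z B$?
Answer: $-9344$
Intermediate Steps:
$W{\left(z,B \right)} = B z$
$Y{\left(v,t \right)} = \sqrt{2}$ ($Y{\left(v,t \right)} = \sqrt{-3 + 5} = \sqrt{2}$)
$M{\left(u \right)} = 1$ ($M{\left(u \right)} = \left(-1\right)^{2} = 1$)
$\left(M{\left(Y{\left(5,-2 \right)} \right)} + 145\right) \left(-64\right) = \left(1 + 145\right) \left(-64\right) = 146 \left(-64\right) = -9344$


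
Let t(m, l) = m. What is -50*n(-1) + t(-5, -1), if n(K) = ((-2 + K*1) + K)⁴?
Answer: -12805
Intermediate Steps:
n(K) = (-2 + 2*K)⁴ (n(K) = ((-2 + K) + K)⁴ = (-2 + 2*K)⁴)
-50*n(-1) + t(-5, -1) = -800*(-1 - 1)⁴ - 5 = -800*(-2)⁴ - 5 = -800*16 - 5 = -50*256 - 5 = -12800 - 5 = -12805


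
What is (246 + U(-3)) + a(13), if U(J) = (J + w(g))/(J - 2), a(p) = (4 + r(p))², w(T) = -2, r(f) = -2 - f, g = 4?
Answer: 368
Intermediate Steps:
a(p) = (2 - p)² (a(p) = (4 + (-2 - p))² = (2 - p)²)
U(J) = 1 (U(J) = (J - 2)/(J - 2) = (-2 + J)/(-2 + J) = 1)
(246 + U(-3)) + a(13) = (246 + 1) + (-2 + 13)² = 247 + 11² = 247 + 121 = 368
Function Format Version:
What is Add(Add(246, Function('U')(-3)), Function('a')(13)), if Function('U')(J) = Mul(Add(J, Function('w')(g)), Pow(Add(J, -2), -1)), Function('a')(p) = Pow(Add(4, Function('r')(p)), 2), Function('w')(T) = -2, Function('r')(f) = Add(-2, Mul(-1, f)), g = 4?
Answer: 368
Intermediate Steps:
Function('a')(p) = Pow(Add(2, Mul(-1, p)), 2) (Function('a')(p) = Pow(Add(4, Add(-2, Mul(-1, p))), 2) = Pow(Add(2, Mul(-1, p)), 2))
Function('U')(J) = 1 (Function('U')(J) = Mul(Add(J, -2), Pow(Add(J, -2), -1)) = Mul(Add(-2, J), Pow(Add(-2, J), -1)) = 1)
Add(Add(246, Function('U')(-3)), Function('a')(13)) = Add(Add(246, 1), Pow(Add(-2, 13), 2)) = Add(247, Pow(11, 2)) = Add(247, 121) = 368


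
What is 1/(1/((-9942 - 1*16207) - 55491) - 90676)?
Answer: -81640/7402788641 ≈ -1.1028e-5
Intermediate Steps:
1/(1/((-9942 - 1*16207) - 55491) - 90676) = 1/(1/((-9942 - 16207) - 55491) - 90676) = 1/(1/(-26149 - 55491) - 90676) = 1/(1/(-81640) - 90676) = 1/(-1/81640 - 90676) = 1/(-7402788641/81640) = -81640/7402788641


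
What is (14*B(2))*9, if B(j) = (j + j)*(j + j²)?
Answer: 3024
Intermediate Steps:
B(j) = 2*j*(j + j²) (B(j) = (2*j)*(j + j²) = 2*j*(j + j²))
(14*B(2))*9 = (14*(2*2²*(1 + 2)))*9 = (14*(2*4*3))*9 = (14*24)*9 = 336*9 = 3024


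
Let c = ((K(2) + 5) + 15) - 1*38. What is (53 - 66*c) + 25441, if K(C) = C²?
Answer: 26418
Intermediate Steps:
c = -14 (c = ((2² + 5) + 15) - 1*38 = ((4 + 5) + 15) - 38 = (9 + 15) - 38 = 24 - 38 = -14)
(53 - 66*c) + 25441 = (53 - 66*(-14)) + 25441 = (53 + 924) + 25441 = 977 + 25441 = 26418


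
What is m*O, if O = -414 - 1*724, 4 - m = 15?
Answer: 12518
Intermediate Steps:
m = -11 (m = 4 - 1*15 = 4 - 15 = -11)
O = -1138 (O = -414 - 724 = -1138)
m*O = -11*(-1138) = 12518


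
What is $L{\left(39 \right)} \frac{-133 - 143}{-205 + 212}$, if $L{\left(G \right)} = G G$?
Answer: $- \frac{419796}{7} \approx -59971.0$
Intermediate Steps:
$L{\left(G \right)} = G^{2}$
$L{\left(39 \right)} \frac{-133 - 143}{-205 + 212} = 39^{2} \frac{-133 - 143}{-205 + 212} = 1521 \left(- \frac{276}{7}\right) = - \frac{419796}{7}$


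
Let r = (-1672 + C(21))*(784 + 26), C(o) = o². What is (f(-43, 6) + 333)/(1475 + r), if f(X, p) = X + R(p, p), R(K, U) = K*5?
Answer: -64/199127 ≈ -0.00032140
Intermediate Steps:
R(K, U) = 5*K
f(X, p) = X + 5*p
r = -997110 (r = (-1672 + 21²)*(784 + 26) = (-1672 + 441)*810 = -1231*810 = -997110)
(f(-43, 6) + 333)/(1475 + r) = ((-43 + 5*6) + 333)/(1475 - 997110) = ((-43 + 30) + 333)/(-995635) = (-13 + 333)*(-1/995635) = 320*(-1/995635) = -64/199127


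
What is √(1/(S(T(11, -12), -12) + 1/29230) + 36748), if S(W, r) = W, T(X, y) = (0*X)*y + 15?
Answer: √7064421855350678/438451 ≈ 191.70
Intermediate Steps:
T(X, y) = 15 (T(X, y) = 0*y + 15 = 0 + 15 = 15)
√(1/(S(T(11, -12), -12) + 1/29230) + 36748) = √(1/(15 + 1/29230) + 36748) = √(1/(438451/29230) + 36748) = √(29230/438451 + 36748) = √(16112226578/438451) = √7064421855350678/438451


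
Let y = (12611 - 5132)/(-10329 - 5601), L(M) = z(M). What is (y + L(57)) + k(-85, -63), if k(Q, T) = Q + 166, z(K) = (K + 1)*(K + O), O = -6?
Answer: 1792733/590 ≈ 3038.5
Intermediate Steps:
z(K) = (1 + K)*(-6 + K) (z(K) = (K + 1)*(K - 6) = (1 + K)*(-6 + K))
L(M) = -6 + M² - 5*M
k(Q, T) = 166 + Q
y = -277/590 (y = 7479/(-15930) = 7479*(-1/15930) = -277/590 ≈ -0.46949)
(y + L(57)) + k(-85, -63) = (-277/590 + (-6 + 57² - 5*57)) + (166 - 85) = (-277/590 + (-6 + 3249 - 285)) + 81 = (-277/590 + 2958) + 81 = 1744943/590 + 81 = 1792733/590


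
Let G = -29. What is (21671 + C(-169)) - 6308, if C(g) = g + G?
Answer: 15165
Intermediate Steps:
C(g) = -29 + g (C(g) = g - 29 = -29 + g)
(21671 + C(-169)) - 6308 = (21671 + (-29 - 169)) - 6308 = (21671 - 198) - 6308 = 21473 - 6308 = 15165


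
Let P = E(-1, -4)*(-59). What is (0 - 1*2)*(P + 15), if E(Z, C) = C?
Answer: -502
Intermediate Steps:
P = 236 (P = -4*(-59) = 236)
(0 - 1*2)*(P + 15) = (0 - 1*2)*(236 + 15) = (0 - 2)*251 = -2*251 = -502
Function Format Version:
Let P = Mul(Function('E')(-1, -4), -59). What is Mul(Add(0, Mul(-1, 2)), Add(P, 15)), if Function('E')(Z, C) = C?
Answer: -502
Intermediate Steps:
P = 236 (P = Mul(-4, -59) = 236)
Mul(Add(0, Mul(-1, 2)), Add(P, 15)) = Mul(Add(0, Mul(-1, 2)), Add(236, 15)) = Mul(Add(0, -2), 251) = Mul(-2, 251) = -502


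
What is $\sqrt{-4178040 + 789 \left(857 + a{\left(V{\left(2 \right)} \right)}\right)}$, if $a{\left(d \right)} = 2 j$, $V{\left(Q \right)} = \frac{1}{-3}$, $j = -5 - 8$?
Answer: $i \sqrt{3522381} \approx 1876.8 i$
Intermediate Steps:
$j = -13$ ($j = -5 - 8 = -13$)
$V{\left(Q \right)} = - \frac{1}{3}$
$a{\left(d \right)} = -26$ ($a{\left(d \right)} = 2 \left(-13\right) = -26$)
$\sqrt{-4178040 + 789 \left(857 + a{\left(V{\left(2 \right)} \right)}\right)} = \sqrt{-4178040 + 789 \left(857 - 26\right)} = \sqrt{-4178040 + 789 \cdot 831} = \sqrt{-4178040 + 655659} = \sqrt{-3522381} = i \sqrt{3522381}$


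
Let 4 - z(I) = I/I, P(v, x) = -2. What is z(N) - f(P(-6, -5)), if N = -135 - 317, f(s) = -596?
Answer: 599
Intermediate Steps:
N = -452
z(I) = 3 (z(I) = 4 - I/I = 4 - 1*1 = 4 - 1 = 3)
z(N) - f(P(-6, -5)) = 3 - 1*(-596) = 3 + 596 = 599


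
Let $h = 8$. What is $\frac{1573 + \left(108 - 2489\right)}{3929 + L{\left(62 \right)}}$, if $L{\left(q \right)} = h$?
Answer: $- \frac{808}{3937} \approx -0.20523$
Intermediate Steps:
$L{\left(q \right)} = 8$
$\frac{1573 + \left(108 - 2489\right)}{3929 + L{\left(62 \right)}} = \frac{1573 + \left(108 - 2489\right)}{3929 + 8} = \frac{1573 + \left(108 - 2489\right)}{3937} = \left(1573 - 2381\right) \frac{1}{3937} = \left(-808\right) \frac{1}{3937} = - \frac{808}{3937}$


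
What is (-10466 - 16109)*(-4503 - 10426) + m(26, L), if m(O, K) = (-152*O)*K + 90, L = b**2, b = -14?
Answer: 395963673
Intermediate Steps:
L = 196 (L = (-14)**2 = 196)
m(O, K) = 90 - 152*K*O (m(O, K) = -152*K*O + 90 = 90 - 152*K*O)
(-10466 - 16109)*(-4503 - 10426) + m(26, L) = (-10466 - 16109)*(-4503 - 10426) + (90 - 152*196*26) = -26575*(-14929) + (90 - 774592) = 396738175 - 774502 = 395963673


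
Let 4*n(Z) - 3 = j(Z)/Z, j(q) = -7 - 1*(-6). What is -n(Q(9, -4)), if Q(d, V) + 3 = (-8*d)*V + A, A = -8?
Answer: -415/554 ≈ -0.74910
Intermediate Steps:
j(q) = -1 (j(q) = -7 + 6 = -1)
Q(d, V) = -11 - 8*V*d (Q(d, V) = -3 + ((-8*d)*V - 8) = -3 + (-8*V*d - 8) = -3 + (-8 - 8*V*d) = -11 - 8*V*d)
n(Z) = 3/4 - 1/(4*Z) (n(Z) = 3/4 + (-1/Z)/4 = 3/4 - 1/(4*Z))
-n(Q(9, -4)) = -(-1 + 3*(-11 - 8*(-4)*9))/(4*(-11 - 8*(-4)*9)) = -(-1 + 3*(-11 + 288))/(4*(-11 + 288)) = -(-1 + 3*277)/(4*277) = -(-1 + 831)/(4*277) = -830/(4*277) = -1*415/554 = -415/554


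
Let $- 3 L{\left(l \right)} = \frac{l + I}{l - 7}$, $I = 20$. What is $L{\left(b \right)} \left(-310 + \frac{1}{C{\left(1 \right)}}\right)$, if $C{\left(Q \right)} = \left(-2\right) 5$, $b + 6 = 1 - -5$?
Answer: $- \frac{886}{3} \approx -295.33$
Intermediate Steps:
$b = 0$ ($b = -6 + \left(1 - -5\right) = -6 + \left(1 + 5\right) = -6 + 6 = 0$)
$C{\left(Q \right)} = -10$
$L{\left(l \right)} = - \frac{20 + l}{3 \left(-7 + l\right)}$ ($L{\left(l \right)} = - \frac{\left(l + 20\right) \frac{1}{l - 7}}{3} = - \frac{\left(20 + l\right) \frac{1}{-7 + l}}{3} = - \frac{\frac{1}{-7 + l} \left(20 + l\right)}{3} = - \frac{20 + l}{3 \left(-7 + l\right)}$)
$L{\left(b \right)} \left(-310 + \frac{1}{C{\left(1 \right)}}\right) = \frac{-20 - 0}{3 \left(-7 + 0\right)} \left(-310 + \frac{1}{-10}\right) = \frac{-20 + 0}{3 \left(-7\right)} \left(-310 - \frac{1}{10}\right) = \frac{1}{3} \left(- \frac{1}{7}\right) \left(-20\right) \left(- \frac{3101}{10}\right) = \frac{20}{21} \left(- \frac{3101}{10}\right) = - \frac{886}{3}$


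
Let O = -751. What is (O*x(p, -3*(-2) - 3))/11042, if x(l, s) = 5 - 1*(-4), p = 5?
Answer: -6759/11042 ≈ -0.61212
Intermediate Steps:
x(l, s) = 9 (x(l, s) = 5 + 4 = 9)
(O*x(p, -3*(-2) - 3))/11042 = -751*9/11042 = -6759*1/11042 = -6759/11042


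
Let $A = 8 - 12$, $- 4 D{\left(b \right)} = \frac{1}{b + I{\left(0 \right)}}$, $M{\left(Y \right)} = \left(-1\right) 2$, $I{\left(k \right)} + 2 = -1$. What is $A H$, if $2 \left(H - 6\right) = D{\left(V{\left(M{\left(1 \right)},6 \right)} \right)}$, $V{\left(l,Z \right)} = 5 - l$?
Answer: $- \frac{191}{8} \approx -23.875$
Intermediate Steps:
$I{\left(k \right)} = -3$ ($I{\left(k \right)} = -2 - 1 = -3$)
$M{\left(Y \right)} = -2$
$D{\left(b \right)} = - \frac{1}{4 \left(-3 + b\right)}$ ($D{\left(b \right)} = - \frac{1}{4 \left(b - 3\right)} = - \frac{1}{4 \left(-3 + b\right)}$)
$H = \frac{191}{32}$ ($H = 6 + \frac{\left(-1\right) \frac{1}{-12 + 4 \left(5 - -2\right)}}{2} = 6 + \frac{\left(-1\right) \frac{1}{-12 + 4 \left(5 + 2\right)}}{2} = 6 + \frac{\left(-1\right) \frac{1}{-12 + 4 \cdot 7}}{2} = 6 + \frac{\left(-1\right) \frac{1}{-12 + 28}}{2} = 6 + \frac{\left(-1\right) \frac{1}{16}}{2} = 6 + \frac{1}{2} \left(- \frac{1}{16}\right) = 6 - \frac{1}{32} = \frac{191}{32} \approx 5.9688$)
$A = -4$ ($A = 8 - 12 = -4$)
$A H = \left(-4\right) \frac{191}{32} = - \frac{191}{8}$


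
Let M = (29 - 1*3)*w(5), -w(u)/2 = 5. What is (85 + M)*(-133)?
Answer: 23275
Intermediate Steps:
w(u) = -10 (w(u) = -2*5 = -10)
M = -260 (M = (29 - 1*3)*(-10) = (29 - 3)*(-10) = 26*(-10) = -260)
(85 + M)*(-133) = (85 - 260)*(-133) = -175*(-133) = 23275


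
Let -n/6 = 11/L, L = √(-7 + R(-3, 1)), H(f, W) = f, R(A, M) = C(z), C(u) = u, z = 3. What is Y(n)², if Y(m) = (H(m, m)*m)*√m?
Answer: 39135393*I ≈ 3.9135e+7*I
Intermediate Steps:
R(A, M) = 3
L = 2*I (L = √(-7 + 3) = √(-4) = 2*I ≈ 2.0*I)
n = 33*I (n = -66/(2*I) = -66*(-I/2) = -(-33)*I = 33*I ≈ 33.0*I)
Y(m) = m^(5/2) (Y(m) = (m*m)*√m = m²*√m = m^(5/2))
Y(n)² = ((33*I)^(5/2))² = (1089*√33*(-√I))² = 39135393*I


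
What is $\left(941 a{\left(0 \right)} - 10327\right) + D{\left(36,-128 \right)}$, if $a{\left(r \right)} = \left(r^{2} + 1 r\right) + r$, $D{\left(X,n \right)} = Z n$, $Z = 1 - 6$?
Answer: $-9687$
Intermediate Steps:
$Z = -5$ ($Z = 1 - 6 = -5$)
$D{\left(X,n \right)} = - 5 n$
$a{\left(r \right)} = r^{2} + 2 r$ ($a{\left(r \right)} = \left(r^{2} + r\right) + r = \left(r + r^{2}\right) + r = r^{2} + 2 r$)
$\left(941 a{\left(0 \right)} - 10327\right) + D{\left(36,-128 \right)} = \left(941 \cdot 0 \left(2 + 0\right) - 10327\right) - -640 = \left(941 \cdot 0 \cdot 2 - 10327\right) + 640 = \left(941 \cdot 0 - 10327\right) + 640 = \left(0 - 10327\right) + 640 = -10327 + 640 = -9687$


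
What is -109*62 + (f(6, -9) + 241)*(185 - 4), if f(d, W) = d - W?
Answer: 39578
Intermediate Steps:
-109*62 + (f(6, -9) + 241)*(185 - 4) = -109*62 + ((6 - 1*(-9)) + 241)*(185 - 4) = -6758 + ((6 + 9) + 241)*181 = -6758 + (15 + 241)*181 = -6758 + 256*181 = -6758 + 46336 = 39578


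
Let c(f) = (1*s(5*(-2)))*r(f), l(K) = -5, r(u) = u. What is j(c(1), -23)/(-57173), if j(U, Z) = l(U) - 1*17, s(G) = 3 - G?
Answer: 22/57173 ≈ 0.00038480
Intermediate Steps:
c(f) = 13*f (c(f) = (1*(3 - 5*(-2)))*f = (1*(3 - 1*(-10)))*f = (1*(3 + 10))*f = (1*13)*f = 13*f)
j(U, Z) = -22 (j(U, Z) = -5 - 1*17 = -5 - 17 = -22)
j(c(1), -23)/(-57173) = -22/(-57173) = -22*(-1/57173) = 22/57173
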